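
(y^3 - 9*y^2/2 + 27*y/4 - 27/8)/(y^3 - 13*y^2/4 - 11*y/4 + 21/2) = (8*y^3 - 36*y^2 + 54*y - 27)/(2*(4*y^3 - 13*y^2 - 11*y + 42))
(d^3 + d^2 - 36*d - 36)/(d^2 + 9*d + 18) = (d^2 - 5*d - 6)/(d + 3)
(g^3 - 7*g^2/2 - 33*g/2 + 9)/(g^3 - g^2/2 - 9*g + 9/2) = (g - 6)/(g - 3)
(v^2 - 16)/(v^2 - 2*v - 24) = (v - 4)/(v - 6)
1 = 1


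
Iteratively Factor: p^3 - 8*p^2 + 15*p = (p - 3)*(p^2 - 5*p) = (p - 5)*(p - 3)*(p)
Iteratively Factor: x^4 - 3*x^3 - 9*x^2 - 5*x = (x)*(x^3 - 3*x^2 - 9*x - 5) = x*(x + 1)*(x^2 - 4*x - 5) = x*(x - 5)*(x + 1)*(x + 1)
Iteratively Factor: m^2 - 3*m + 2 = (m - 1)*(m - 2)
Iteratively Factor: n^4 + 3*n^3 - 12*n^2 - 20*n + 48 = (n + 4)*(n^3 - n^2 - 8*n + 12) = (n - 2)*(n + 4)*(n^2 + n - 6) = (n - 2)^2*(n + 4)*(n + 3)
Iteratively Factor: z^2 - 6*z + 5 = (z - 5)*(z - 1)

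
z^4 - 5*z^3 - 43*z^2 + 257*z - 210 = (z - 6)*(z - 5)*(z - 1)*(z + 7)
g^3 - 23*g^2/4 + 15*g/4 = g*(g - 5)*(g - 3/4)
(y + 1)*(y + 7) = y^2 + 8*y + 7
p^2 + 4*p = p*(p + 4)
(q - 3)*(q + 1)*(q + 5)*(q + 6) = q^4 + 9*q^3 + 5*q^2 - 93*q - 90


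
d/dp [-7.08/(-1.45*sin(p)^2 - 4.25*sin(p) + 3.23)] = -(20.532*sin(p) + 30.09)*cos(p)/(1.45*sin(p)^2 + 4.25*sin(p) - 3.23)^2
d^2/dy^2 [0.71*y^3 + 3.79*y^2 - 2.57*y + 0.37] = 4.26*y + 7.58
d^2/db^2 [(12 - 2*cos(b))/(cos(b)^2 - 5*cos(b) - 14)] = 2*(-9*sin(b)^4*cos(b) + 19*sin(b)^4 - 558*sin(b)^2 - 961*cos(b)/2 - 45*cos(3*b) + cos(5*b)/2 - 69)/(sin(b)^2 + 5*cos(b) + 13)^3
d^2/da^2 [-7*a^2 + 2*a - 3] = -14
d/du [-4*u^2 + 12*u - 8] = 12 - 8*u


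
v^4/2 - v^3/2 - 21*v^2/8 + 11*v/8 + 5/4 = (v/2 + 1)*(v - 5/2)*(v - 1)*(v + 1/2)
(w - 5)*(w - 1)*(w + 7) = w^3 + w^2 - 37*w + 35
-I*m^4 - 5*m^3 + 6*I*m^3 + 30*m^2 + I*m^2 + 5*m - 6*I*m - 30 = (m - 6)*(m + 1)*(m - 5*I)*(-I*m + I)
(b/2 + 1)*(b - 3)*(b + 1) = b^3/2 - 7*b/2 - 3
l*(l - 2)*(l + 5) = l^3 + 3*l^2 - 10*l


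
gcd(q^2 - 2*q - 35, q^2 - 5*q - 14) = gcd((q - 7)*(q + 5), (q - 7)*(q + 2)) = q - 7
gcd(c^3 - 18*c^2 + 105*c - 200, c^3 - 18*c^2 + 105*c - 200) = c^3 - 18*c^2 + 105*c - 200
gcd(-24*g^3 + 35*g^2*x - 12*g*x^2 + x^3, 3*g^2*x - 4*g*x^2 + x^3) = 3*g^2 - 4*g*x + x^2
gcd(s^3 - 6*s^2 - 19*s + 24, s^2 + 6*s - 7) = s - 1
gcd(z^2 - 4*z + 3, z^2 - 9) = z - 3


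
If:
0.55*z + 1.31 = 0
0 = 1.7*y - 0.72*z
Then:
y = -1.01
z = -2.38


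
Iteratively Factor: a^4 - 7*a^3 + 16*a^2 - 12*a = (a - 3)*(a^3 - 4*a^2 + 4*a) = (a - 3)*(a - 2)*(a^2 - 2*a) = a*(a - 3)*(a - 2)*(a - 2)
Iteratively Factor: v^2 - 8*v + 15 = (v - 5)*(v - 3)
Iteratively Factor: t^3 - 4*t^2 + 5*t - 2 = (t - 1)*(t^2 - 3*t + 2) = (t - 2)*(t - 1)*(t - 1)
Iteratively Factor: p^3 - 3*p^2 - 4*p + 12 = (p - 2)*(p^2 - p - 6) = (p - 2)*(p + 2)*(p - 3)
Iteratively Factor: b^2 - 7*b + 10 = (b - 5)*(b - 2)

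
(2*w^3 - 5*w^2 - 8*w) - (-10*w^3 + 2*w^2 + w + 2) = 12*w^3 - 7*w^2 - 9*w - 2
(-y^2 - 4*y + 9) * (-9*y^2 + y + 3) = 9*y^4 + 35*y^3 - 88*y^2 - 3*y + 27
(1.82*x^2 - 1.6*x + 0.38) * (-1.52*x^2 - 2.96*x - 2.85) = -2.7664*x^4 - 2.9552*x^3 - 1.0286*x^2 + 3.4352*x - 1.083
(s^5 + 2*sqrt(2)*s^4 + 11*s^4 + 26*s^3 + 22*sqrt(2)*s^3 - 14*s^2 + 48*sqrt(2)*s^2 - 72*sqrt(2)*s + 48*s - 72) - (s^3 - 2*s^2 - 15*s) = s^5 + 2*sqrt(2)*s^4 + 11*s^4 + 25*s^3 + 22*sqrt(2)*s^3 - 12*s^2 + 48*sqrt(2)*s^2 - 72*sqrt(2)*s + 63*s - 72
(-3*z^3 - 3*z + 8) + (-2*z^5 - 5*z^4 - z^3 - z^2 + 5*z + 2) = -2*z^5 - 5*z^4 - 4*z^3 - z^2 + 2*z + 10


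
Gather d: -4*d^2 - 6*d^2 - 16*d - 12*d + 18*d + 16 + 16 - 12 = -10*d^2 - 10*d + 20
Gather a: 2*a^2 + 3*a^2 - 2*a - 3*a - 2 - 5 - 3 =5*a^2 - 5*a - 10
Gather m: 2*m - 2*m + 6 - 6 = 0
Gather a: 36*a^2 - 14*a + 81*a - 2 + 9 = 36*a^2 + 67*a + 7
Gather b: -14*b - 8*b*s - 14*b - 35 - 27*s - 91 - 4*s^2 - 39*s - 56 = b*(-8*s - 28) - 4*s^2 - 66*s - 182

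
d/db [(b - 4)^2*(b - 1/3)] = (b - 4)*(9*b - 14)/3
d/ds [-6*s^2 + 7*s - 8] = 7 - 12*s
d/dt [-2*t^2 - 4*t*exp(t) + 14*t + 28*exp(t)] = -4*t*exp(t) - 4*t + 24*exp(t) + 14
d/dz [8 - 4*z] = -4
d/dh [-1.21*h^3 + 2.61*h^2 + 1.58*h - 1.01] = -3.63*h^2 + 5.22*h + 1.58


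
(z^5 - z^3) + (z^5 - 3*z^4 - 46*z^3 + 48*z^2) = 2*z^5 - 3*z^4 - 47*z^3 + 48*z^2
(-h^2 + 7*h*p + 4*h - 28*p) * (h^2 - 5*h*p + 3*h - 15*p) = -h^4 + 12*h^3*p + h^3 - 35*h^2*p^2 - 12*h^2*p + 12*h^2 + 35*h*p^2 - 144*h*p + 420*p^2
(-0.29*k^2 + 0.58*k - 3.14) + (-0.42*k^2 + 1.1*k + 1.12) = -0.71*k^2 + 1.68*k - 2.02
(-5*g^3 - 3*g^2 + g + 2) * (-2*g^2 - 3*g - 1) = 10*g^5 + 21*g^4 + 12*g^3 - 4*g^2 - 7*g - 2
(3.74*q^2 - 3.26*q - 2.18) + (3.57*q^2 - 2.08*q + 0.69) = 7.31*q^2 - 5.34*q - 1.49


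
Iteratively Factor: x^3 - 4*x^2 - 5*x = (x)*(x^2 - 4*x - 5) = x*(x - 5)*(x + 1)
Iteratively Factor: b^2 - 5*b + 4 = (b - 1)*(b - 4)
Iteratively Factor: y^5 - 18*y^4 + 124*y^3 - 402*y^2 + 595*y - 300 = (y - 5)*(y^4 - 13*y^3 + 59*y^2 - 107*y + 60) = (y - 5)*(y - 1)*(y^3 - 12*y^2 + 47*y - 60) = (y - 5)*(y - 3)*(y - 1)*(y^2 - 9*y + 20) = (y - 5)^2*(y - 3)*(y - 1)*(y - 4)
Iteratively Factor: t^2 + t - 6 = (t - 2)*(t + 3)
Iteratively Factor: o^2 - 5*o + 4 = (o - 1)*(o - 4)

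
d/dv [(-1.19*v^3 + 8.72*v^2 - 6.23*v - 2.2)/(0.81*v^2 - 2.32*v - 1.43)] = (-0.9639*v^4 + 5.5216*v^3 - 10.079*v^2 - 21.3752*v + 3.8049)/(0.6561*v^4 - 3.7584*v^3 + 3.0658*v^2 + 6.6352*v + 2.0449)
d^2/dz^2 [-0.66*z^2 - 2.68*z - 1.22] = -1.32000000000000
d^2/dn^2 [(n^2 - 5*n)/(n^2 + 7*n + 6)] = 12*(-2*n^3 - 3*n^2 + 15*n + 41)/(n^6 + 21*n^5 + 165*n^4 + 595*n^3 + 990*n^2 + 756*n + 216)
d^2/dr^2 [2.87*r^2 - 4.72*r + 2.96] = 5.74000000000000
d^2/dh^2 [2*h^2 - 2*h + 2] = 4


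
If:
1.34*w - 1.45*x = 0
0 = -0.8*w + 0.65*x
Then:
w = 0.00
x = 0.00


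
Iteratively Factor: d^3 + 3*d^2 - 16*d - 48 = (d - 4)*(d^2 + 7*d + 12) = (d - 4)*(d + 3)*(d + 4)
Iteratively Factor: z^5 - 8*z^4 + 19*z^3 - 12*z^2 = (z - 3)*(z^4 - 5*z^3 + 4*z^2) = (z - 4)*(z - 3)*(z^3 - z^2) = z*(z - 4)*(z - 3)*(z^2 - z) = z^2*(z - 4)*(z - 3)*(z - 1)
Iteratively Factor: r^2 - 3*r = (r - 3)*(r)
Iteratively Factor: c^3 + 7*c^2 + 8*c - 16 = (c + 4)*(c^2 + 3*c - 4) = (c - 1)*(c + 4)*(c + 4)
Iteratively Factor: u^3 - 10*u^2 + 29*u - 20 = (u - 1)*(u^2 - 9*u + 20) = (u - 4)*(u - 1)*(u - 5)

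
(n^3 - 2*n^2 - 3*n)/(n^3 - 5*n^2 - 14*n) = (-n^2 + 2*n + 3)/(-n^2 + 5*n + 14)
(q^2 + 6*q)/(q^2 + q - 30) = q/(q - 5)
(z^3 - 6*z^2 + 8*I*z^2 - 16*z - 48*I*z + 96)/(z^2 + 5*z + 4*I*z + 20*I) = (z^2 + z*(-6 + 4*I) - 24*I)/(z + 5)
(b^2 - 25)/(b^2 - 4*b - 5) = (b + 5)/(b + 1)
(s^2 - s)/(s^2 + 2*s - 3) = s/(s + 3)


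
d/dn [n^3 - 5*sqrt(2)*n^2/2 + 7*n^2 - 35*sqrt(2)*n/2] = 3*n^2 - 5*sqrt(2)*n + 14*n - 35*sqrt(2)/2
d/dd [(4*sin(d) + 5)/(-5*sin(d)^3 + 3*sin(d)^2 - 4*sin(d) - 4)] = (63*sin(d)^2 - 10*sin(3*d) + 4)*cos(d)/(5*sin(d)^3 - 3*sin(d)^2 + 4*sin(d) + 4)^2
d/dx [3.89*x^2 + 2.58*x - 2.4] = 7.78*x + 2.58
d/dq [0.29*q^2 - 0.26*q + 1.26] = 0.58*q - 0.26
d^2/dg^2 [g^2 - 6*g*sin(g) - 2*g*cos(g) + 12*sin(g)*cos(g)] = 6*g*sin(g) + 2*g*cos(g) + 4*sin(g) - 24*sin(2*g) - 12*cos(g) + 2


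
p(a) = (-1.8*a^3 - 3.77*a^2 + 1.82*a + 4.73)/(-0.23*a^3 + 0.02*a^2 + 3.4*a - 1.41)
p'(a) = (-5.4*a^2 - 7.54*a + 1.82)/(-0.23*a^3 + 0.02*a^2 + 3.4*a - 1.41) + (0.69*a^2 - 0.04*a - 3.4)*(-1.8*a^3 - 3.77*a^2 + 1.82*a + 4.73)/(-0.23*a^3 + 0.02*a^2 + 3.4*a - 1.41)^2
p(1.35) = -1.55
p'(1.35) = -5.58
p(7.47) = 13.32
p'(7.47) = -1.52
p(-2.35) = -0.47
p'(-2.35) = 1.67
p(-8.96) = 7.25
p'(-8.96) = 0.12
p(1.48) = -2.28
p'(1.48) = -5.73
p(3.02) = -27.26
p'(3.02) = -53.88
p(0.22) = -7.43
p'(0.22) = -37.64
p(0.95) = 0.92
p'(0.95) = -7.81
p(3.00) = -26.21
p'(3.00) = -50.69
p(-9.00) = 7.25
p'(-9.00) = 0.11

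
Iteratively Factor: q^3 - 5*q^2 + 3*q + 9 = (q - 3)*(q^2 - 2*q - 3) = (q - 3)*(q + 1)*(q - 3)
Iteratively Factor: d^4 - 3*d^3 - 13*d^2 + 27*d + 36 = (d - 4)*(d^3 + d^2 - 9*d - 9) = (d - 4)*(d + 1)*(d^2 - 9) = (d - 4)*(d + 1)*(d + 3)*(d - 3)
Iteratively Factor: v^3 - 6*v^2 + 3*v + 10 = (v + 1)*(v^2 - 7*v + 10) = (v - 2)*(v + 1)*(v - 5)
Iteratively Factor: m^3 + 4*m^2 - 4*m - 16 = (m + 4)*(m^2 - 4) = (m - 2)*(m + 4)*(m + 2)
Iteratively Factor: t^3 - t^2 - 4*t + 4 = (t - 2)*(t^2 + t - 2) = (t - 2)*(t + 2)*(t - 1)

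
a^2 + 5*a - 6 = (a - 1)*(a + 6)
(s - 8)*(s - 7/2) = s^2 - 23*s/2 + 28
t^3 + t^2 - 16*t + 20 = (t - 2)^2*(t + 5)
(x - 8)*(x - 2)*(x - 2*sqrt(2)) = x^3 - 10*x^2 - 2*sqrt(2)*x^2 + 16*x + 20*sqrt(2)*x - 32*sqrt(2)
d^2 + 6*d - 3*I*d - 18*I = (d + 6)*(d - 3*I)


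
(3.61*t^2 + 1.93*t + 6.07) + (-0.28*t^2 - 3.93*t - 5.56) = 3.33*t^2 - 2.0*t + 0.510000000000001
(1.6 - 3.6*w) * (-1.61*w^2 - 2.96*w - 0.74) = 5.796*w^3 + 8.08*w^2 - 2.072*w - 1.184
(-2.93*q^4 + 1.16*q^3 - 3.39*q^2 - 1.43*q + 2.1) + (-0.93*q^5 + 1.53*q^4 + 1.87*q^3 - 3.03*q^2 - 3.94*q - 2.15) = -0.93*q^5 - 1.4*q^4 + 3.03*q^3 - 6.42*q^2 - 5.37*q - 0.0499999999999998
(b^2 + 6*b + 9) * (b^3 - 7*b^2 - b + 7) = b^5 - b^4 - 34*b^3 - 62*b^2 + 33*b + 63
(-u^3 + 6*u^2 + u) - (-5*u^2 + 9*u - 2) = -u^3 + 11*u^2 - 8*u + 2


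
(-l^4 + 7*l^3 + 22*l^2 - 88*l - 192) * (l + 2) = -l^5 + 5*l^4 + 36*l^3 - 44*l^2 - 368*l - 384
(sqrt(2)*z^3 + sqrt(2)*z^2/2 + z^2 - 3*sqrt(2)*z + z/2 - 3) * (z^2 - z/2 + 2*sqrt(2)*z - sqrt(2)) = sqrt(2)*z^5 + 5*z^4 - 5*sqrt(2)*z^3/4 - 65*z^2/4 + 3*sqrt(2)*z^2/2 - 13*sqrt(2)*z/2 + 15*z/2 + 3*sqrt(2)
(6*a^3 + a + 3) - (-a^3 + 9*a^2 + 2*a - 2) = 7*a^3 - 9*a^2 - a + 5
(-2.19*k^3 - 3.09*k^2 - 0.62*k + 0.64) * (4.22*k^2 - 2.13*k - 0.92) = -9.2418*k^5 - 8.3751*k^4 + 5.9801*k^3 + 6.8642*k^2 - 0.7928*k - 0.5888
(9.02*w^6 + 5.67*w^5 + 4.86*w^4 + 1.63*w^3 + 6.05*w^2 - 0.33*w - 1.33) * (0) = 0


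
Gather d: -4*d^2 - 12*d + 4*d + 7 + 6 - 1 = -4*d^2 - 8*d + 12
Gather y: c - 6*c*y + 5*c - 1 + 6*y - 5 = 6*c + y*(6 - 6*c) - 6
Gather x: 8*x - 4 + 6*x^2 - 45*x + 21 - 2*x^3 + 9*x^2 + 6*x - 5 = -2*x^3 + 15*x^2 - 31*x + 12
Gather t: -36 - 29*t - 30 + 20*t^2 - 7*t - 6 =20*t^2 - 36*t - 72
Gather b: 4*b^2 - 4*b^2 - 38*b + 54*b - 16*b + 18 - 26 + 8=0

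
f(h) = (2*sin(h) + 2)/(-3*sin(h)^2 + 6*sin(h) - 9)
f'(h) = (6*sin(h)*cos(h) - 6*cos(h))*(2*sin(h) + 2)/(-3*sin(h)^2 + 6*sin(h) - 9)^2 + 2*cos(h)/(-3*sin(h)^2 + 6*sin(h) - 9)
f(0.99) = -0.60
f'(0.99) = -0.23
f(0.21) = -0.31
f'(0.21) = -0.43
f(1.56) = -0.67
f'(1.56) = -0.00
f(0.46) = -0.42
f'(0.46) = -0.44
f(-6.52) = -0.14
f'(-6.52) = -0.28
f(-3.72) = -0.47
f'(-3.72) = 0.41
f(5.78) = -0.08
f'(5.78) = -0.19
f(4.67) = -0.00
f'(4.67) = 0.00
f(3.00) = -0.28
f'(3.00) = 0.41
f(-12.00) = -0.46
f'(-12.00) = -0.42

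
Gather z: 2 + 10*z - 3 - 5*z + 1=5*z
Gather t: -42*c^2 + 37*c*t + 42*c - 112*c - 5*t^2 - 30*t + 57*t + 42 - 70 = -42*c^2 - 70*c - 5*t^2 + t*(37*c + 27) - 28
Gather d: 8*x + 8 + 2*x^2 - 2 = 2*x^2 + 8*x + 6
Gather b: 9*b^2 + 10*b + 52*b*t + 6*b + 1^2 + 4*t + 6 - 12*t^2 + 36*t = 9*b^2 + b*(52*t + 16) - 12*t^2 + 40*t + 7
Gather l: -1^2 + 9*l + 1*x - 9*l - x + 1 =0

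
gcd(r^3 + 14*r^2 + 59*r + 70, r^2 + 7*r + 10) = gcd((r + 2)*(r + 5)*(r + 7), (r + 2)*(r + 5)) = r^2 + 7*r + 10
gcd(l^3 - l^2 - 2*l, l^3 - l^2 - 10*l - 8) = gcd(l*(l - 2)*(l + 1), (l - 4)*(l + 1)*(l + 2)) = l + 1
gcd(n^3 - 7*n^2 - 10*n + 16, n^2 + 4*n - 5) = n - 1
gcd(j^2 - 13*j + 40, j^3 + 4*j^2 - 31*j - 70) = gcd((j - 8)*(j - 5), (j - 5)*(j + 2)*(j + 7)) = j - 5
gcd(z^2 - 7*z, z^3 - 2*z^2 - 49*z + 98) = z - 7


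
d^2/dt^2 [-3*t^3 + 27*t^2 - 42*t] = 54 - 18*t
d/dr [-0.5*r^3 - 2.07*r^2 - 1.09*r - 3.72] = -1.5*r^2 - 4.14*r - 1.09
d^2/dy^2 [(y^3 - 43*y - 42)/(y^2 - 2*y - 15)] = 24*(-2*y^3 - 3*y^2 - 84*y + 41)/(y^6 - 6*y^5 - 33*y^4 + 172*y^3 + 495*y^2 - 1350*y - 3375)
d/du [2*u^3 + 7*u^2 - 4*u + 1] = 6*u^2 + 14*u - 4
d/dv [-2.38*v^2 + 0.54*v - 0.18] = 0.54 - 4.76*v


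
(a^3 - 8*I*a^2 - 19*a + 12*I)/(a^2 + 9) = (a^2 - 5*I*a - 4)/(a + 3*I)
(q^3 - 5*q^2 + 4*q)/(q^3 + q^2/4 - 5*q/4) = 4*(q - 4)/(4*q + 5)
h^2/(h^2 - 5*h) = h/(h - 5)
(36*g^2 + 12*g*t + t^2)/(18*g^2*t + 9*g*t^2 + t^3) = (6*g + t)/(t*(3*g + t))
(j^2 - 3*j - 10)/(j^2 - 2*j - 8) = (j - 5)/(j - 4)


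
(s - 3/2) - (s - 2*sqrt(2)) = -3/2 + 2*sqrt(2)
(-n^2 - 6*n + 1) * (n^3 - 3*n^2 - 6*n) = -n^5 - 3*n^4 + 25*n^3 + 33*n^2 - 6*n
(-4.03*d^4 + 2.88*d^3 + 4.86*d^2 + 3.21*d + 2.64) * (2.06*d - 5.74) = -8.3018*d^5 + 29.065*d^4 - 6.5196*d^3 - 21.2838*d^2 - 12.987*d - 15.1536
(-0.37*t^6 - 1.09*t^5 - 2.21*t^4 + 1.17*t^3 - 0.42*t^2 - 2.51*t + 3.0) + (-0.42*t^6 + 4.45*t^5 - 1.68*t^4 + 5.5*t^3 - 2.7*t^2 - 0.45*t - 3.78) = -0.79*t^6 + 3.36*t^5 - 3.89*t^4 + 6.67*t^3 - 3.12*t^2 - 2.96*t - 0.78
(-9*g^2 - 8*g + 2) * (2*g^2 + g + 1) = -18*g^4 - 25*g^3 - 13*g^2 - 6*g + 2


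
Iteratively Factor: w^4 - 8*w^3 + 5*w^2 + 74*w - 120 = (w - 5)*(w^3 - 3*w^2 - 10*w + 24) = (w - 5)*(w + 3)*(w^2 - 6*w + 8) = (w - 5)*(w - 2)*(w + 3)*(w - 4)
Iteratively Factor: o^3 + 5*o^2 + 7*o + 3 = (o + 1)*(o^2 + 4*o + 3) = (o + 1)^2*(o + 3)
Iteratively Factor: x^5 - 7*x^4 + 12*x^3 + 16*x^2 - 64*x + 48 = (x - 3)*(x^4 - 4*x^3 + 16*x - 16) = (x - 3)*(x - 2)*(x^3 - 2*x^2 - 4*x + 8) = (x - 3)*(x - 2)^2*(x^2 - 4) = (x - 3)*(x - 2)^2*(x + 2)*(x - 2)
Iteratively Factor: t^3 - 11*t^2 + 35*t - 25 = (t - 5)*(t^2 - 6*t + 5) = (t - 5)*(t - 1)*(t - 5)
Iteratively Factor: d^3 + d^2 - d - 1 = (d + 1)*(d^2 - 1) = (d - 1)*(d + 1)*(d + 1)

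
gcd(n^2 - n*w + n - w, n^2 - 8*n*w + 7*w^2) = -n + w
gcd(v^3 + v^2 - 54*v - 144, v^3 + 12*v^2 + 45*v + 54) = v^2 + 9*v + 18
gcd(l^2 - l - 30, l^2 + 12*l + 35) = l + 5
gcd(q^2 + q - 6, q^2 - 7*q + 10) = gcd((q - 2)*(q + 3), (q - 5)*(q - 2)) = q - 2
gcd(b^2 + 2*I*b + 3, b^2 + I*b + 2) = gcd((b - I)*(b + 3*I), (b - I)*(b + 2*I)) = b - I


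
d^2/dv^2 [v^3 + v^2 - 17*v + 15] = 6*v + 2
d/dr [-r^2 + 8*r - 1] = 8 - 2*r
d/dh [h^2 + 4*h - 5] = 2*h + 4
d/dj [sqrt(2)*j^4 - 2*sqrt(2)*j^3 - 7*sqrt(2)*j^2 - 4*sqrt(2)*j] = sqrt(2)*(4*j^3 - 6*j^2 - 14*j - 4)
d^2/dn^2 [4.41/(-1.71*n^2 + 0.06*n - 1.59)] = (25.790562*n^2 - 0.904932*n - 4.41*(3.42*n - 0.06)*(6.84*n - 0.12) + 23.980698)/(1.71*n^2 - 0.06*n + 1.59)^3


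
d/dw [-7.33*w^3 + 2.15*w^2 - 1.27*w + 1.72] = -21.99*w^2 + 4.3*w - 1.27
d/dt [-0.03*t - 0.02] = -0.0300000000000000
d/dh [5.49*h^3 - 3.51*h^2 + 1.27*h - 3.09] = 16.47*h^2 - 7.02*h + 1.27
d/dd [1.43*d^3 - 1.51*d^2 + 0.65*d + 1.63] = 4.29*d^2 - 3.02*d + 0.65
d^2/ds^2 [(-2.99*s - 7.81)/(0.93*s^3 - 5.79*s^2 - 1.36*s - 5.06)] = (-15.516306*s^5 + 15.54309*s^4 + 464.83449*s^3 - 1680.514902*s^2 - 63.912816*s + 469.886604)/(0.804357*s^9 - 15.023313*s^8 + 90.003447*s^7 - 163.294569*s^6 + 31.861548*s^5 - 502.624062*s^4 - 170.148196*s^3 - 472.81146*s^2 - 104.462688*s - 129.554216)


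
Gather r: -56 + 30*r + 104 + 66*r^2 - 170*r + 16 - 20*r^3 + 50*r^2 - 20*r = -20*r^3 + 116*r^2 - 160*r + 64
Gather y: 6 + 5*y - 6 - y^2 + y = -y^2 + 6*y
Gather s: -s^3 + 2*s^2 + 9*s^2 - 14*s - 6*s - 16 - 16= -s^3 + 11*s^2 - 20*s - 32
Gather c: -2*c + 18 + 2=20 - 2*c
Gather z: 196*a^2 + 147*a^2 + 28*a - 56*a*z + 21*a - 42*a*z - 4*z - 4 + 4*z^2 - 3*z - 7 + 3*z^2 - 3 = 343*a^2 + 49*a + 7*z^2 + z*(-98*a - 7) - 14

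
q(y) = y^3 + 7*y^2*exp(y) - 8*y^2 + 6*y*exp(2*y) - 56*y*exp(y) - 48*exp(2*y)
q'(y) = 7*y^2*exp(y) + 3*y^2 + 12*y*exp(2*y) - 42*y*exp(y) - 16*y - 90*exp(2*y) - 56*exp(y)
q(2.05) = -2842.40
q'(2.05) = -4841.75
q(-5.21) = -355.94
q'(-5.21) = 166.71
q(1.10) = -541.60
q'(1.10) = -988.67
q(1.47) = -1047.47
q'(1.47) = -1832.08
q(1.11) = -551.57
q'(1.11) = -1005.30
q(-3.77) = -160.16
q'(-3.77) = 107.54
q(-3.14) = -99.36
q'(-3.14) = 85.85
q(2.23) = -3860.53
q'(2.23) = -6558.32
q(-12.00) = -2879.99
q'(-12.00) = 624.01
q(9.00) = 394470390.11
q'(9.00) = 1182957253.63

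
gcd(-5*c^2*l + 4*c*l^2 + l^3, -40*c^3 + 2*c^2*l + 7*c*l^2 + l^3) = 5*c + l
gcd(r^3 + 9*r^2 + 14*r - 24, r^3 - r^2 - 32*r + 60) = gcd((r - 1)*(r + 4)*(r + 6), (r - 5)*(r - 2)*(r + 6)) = r + 6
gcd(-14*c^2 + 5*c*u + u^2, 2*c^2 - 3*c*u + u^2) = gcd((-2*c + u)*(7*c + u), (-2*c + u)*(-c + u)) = -2*c + u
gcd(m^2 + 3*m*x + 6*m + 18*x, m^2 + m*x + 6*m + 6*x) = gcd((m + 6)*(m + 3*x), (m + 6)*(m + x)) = m + 6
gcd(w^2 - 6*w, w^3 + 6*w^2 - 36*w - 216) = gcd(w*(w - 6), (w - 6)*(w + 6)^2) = w - 6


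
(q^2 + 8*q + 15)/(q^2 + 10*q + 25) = (q + 3)/(q + 5)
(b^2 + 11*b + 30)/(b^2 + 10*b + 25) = (b + 6)/(b + 5)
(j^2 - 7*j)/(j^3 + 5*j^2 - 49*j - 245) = j/(j^2 + 12*j + 35)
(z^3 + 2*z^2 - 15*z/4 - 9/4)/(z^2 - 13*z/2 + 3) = (4*z^3 + 8*z^2 - 15*z - 9)/(2*(2*z^2 - 13*z + 6))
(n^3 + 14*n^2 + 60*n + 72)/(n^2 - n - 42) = (n^2 + 8*n + 12)/(n - 7)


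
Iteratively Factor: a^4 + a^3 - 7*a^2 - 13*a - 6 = (a + 1)*(a^3 - 7*a - 6) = (a + 1)*(a + 2)*(a^2 - 2*a - 3) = (a + 1)^2*(a + 2)*(a - 3)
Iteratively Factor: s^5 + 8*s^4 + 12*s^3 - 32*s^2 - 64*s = (s)*(s^4 + 8*s^3 + 12*s^2 - 32*s - 64) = s*(s - 2)*(s^3 + 10*s^2 + 32*s + 32) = s*(s - 2)*(s + 2)*(s^2 + 8*s + 16) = s*(s - 2)*(s + 2)*(s + 4)*(s + 4)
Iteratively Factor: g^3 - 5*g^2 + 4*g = (g)*(g^2 - 5*g + 4) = g*(g - 4)*(g - 1)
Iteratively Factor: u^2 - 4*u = (u - 4)*(u)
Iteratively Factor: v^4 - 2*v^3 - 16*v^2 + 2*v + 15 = (v - 1)*(v^3 - v^2 - 17*v - 15) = (v - 1)*(v + 3)*(v^2 - 4*v - 5) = (v - 1)*(v + 1)*(v + 3)*(v - 5)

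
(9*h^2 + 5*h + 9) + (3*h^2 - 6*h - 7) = 12*h^2 - h + 2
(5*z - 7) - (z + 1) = 4*z - 8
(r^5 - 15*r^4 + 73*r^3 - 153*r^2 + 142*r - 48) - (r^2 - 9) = r^5 - 15*r^4 + 73*r^3 - 154*r^2 + 142*r - 39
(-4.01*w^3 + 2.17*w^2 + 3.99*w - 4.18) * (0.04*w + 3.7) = -0.1604*w^4 - 14.7502*w^3 + 8.1886*w^2 + 14.5958*w - 15.466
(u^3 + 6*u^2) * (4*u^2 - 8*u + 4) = 4*u^5 + 16*u^4 - 44*u^3 + 24*u^2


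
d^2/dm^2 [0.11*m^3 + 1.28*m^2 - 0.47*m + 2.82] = 0.66*m + 2.56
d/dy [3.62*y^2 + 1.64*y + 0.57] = 7.24*y + 1.64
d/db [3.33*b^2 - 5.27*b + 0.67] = 6.66*b - 5.27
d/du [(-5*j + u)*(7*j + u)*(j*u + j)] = j*(-35*j^2 + 4*j*u + 2*j + 3*u^2 + 2*u)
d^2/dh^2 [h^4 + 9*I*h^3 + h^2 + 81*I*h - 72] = 12*h^2 + 54*I*h + 2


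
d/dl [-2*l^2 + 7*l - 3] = 7 - 4*l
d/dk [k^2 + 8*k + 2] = 2*k + 8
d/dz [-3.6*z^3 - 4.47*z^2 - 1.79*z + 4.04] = -10.8*z^2 - 8.94*z - 1.79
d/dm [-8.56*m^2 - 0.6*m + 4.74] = -17.12*m - 0.6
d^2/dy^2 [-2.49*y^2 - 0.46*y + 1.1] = -4.98000000000000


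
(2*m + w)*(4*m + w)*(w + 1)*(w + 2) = 8*m^2*w^2 + 24*m^2*w + 16*m^2 + 6*m*w^3 + 18*m*w^2 + 12*m*w + w^4 + 3*w^3 + 2*w^2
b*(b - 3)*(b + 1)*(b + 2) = b^4 - 7*b^2 - 6*b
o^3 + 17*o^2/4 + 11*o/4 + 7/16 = (o + 1/4)*(o + 1/2)*(o + 7/2)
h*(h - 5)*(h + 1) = h^3 - 4*h^2 - 5*h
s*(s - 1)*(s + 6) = s^3 + 5*s^2 - 6*s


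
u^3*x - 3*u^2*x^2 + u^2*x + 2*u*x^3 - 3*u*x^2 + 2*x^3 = (u - 2*x)*(u - x)*(u*x + x)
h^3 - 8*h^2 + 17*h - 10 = (h - 5)*(h - 2)*(h - 1)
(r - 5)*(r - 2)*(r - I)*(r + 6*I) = r^4 - 7*r^3 + 5*I*r^3 + 16*r^2 - 35*I*r^2 - 42*r + 50*I*r + 60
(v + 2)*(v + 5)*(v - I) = v^3 + 7*v^2 - I*v^2 + 10*v - 7*I*v - 10*I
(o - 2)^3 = o^3 - 6*o^2 + 12*o - 8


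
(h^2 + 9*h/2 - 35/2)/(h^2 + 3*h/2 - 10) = (h + 7)/(h + 4)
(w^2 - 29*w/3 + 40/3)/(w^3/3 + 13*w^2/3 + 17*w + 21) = (3*w^2 - 29*w + 40)/(w^3 + 13*w^2 + 51*w + 63)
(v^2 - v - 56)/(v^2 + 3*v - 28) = (v - 8)/(v - 4)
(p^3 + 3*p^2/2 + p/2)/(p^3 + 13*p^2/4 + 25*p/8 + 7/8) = 4*p/(4*p + 7)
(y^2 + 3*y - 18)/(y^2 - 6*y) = (y^2 + 3*y - 18)/(y*(y - 6))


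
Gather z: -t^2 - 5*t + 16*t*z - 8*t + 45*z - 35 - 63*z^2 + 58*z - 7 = -t^2 - 13*t - 63*z^2 + z*(16*t + 103) - 42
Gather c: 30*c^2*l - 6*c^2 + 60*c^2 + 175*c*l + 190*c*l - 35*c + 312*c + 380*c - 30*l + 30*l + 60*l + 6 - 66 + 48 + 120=c^2*(30*l + 54) + c*(365*l + 657) + 60*l + 108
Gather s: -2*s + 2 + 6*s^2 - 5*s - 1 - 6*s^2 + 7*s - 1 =0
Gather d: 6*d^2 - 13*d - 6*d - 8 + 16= 6*d^2 - 19*d + 8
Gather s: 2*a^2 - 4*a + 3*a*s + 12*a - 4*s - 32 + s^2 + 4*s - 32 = 2*a^2 + 3*a*s + 8*a + s^2 - 64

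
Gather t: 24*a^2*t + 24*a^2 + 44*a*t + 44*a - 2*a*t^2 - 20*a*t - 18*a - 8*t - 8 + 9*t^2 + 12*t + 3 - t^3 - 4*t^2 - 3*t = 24*a^2 + 26*a - t^3 + t^2*(5 - 2*a) + t*(24*a^2 + 24*a + 1) - 5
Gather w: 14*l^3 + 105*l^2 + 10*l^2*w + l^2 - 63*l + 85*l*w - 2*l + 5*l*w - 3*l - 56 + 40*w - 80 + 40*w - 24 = 14*l^3 + 106*l^2 - 68*l + w*(10*l^2 + 90*l + 80) - 160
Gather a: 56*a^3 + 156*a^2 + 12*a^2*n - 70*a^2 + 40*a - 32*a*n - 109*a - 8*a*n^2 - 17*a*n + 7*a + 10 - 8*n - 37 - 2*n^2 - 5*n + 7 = 56*a^3 + a^2*(12*n + 86) + a*(-8*n^2 - 49*n - 62) - 2*n^2 - 13*n - 20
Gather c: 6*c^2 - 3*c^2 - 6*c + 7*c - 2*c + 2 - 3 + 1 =3*c^2 - c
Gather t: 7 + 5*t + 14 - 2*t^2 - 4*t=-2*t^2 + t + 21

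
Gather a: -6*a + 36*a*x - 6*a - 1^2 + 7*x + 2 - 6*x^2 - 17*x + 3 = a*(36*x - 12) - 6*x^2 - 10*x + 4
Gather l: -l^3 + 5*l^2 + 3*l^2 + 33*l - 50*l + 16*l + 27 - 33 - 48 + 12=-l^3 + 8*l^2 - l - 42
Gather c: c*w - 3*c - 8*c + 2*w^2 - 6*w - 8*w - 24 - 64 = c*(w - 11) + 2*w^2 - 14*w - 88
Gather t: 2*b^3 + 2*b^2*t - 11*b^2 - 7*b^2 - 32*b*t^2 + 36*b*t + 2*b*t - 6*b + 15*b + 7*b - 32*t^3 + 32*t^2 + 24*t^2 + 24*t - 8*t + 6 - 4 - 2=2*b^3 - 18*b^2 + 16*b - 32*t^3 + t^2*(56 - 32*b) + t*(2*b^2 + 38*b + 16)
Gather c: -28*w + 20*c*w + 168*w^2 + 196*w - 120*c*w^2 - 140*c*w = c*(-120*w^2 - 120*w) + 168*w^2 + 168*w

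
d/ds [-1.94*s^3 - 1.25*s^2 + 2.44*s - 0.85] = -5.82*s^2 - 2.5*s + 2.44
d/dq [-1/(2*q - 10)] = 1/(2*(q - 5)^2)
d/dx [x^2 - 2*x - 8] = 2*x - 2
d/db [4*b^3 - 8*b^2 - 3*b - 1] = 12*b^2 - 16*b - 3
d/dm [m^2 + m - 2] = 2*m + 1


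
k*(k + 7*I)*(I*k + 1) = I*k^3 - 6*k^2 + 7*I*k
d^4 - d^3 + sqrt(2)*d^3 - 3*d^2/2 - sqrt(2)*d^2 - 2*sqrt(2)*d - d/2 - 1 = (d - 2)*(d + 1)*(d + sqrt(2)/2)^2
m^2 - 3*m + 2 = (m - 2)*(m - 1)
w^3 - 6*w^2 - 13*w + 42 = (w - 7)*(w - 2)*(w + 3)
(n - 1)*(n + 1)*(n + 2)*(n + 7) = n^4 + 9*n^3 + 13*n^2 - 9*n - 14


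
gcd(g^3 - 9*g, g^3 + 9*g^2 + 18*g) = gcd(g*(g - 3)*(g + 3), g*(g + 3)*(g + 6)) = g^2 + 3*g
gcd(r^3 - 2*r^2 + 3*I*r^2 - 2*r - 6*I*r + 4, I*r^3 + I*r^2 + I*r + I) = r + I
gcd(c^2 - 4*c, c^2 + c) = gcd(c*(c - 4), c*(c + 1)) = c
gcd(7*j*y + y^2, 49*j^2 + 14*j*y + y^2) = 7*j + y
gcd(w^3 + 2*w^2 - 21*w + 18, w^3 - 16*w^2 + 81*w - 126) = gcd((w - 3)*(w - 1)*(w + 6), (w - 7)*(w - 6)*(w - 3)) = w - 3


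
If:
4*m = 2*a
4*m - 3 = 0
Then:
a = 3/2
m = 3/4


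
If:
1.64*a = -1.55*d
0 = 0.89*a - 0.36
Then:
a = 0.40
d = -0.43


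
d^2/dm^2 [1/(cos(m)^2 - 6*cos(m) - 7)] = (8*sin(m)^4 - 132*sin(m)^2 - 39*cos(m) - 9*cos(3*m) - 48)/(2*(sin(m)^2 + 6*cos(m) + 6)^3)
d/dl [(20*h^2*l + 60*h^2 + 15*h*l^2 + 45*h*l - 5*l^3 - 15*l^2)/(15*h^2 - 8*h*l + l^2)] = 5*(60*h^4 + 90*h^3*l + 231*h^3 - 73*h^2*l^2 - 114*h^2*l + 16*h*l^3 + 15*h*l^2 - l^4)/(225*h^4 - 240*h^3*l + 94*h^2*l^2 - 16*h*l^3 + l^4)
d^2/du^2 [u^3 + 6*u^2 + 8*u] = 6*u + 12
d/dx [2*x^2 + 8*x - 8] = 4*x + 8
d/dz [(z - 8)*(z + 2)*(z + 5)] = 3*z^2 - 2*z - 46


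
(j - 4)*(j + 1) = j^2 - 3*j - 4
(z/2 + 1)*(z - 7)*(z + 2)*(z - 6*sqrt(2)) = z^4/2 - 3*sqrt(2)*z^3 - 3*z^3/2 - 12*z^2 + 9*sqrt(2)*z^2 - 14*z + 72*sqrt(2)*z + 84*sqrt(2)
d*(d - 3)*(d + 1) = d^3 - 2*d^2 - 3*d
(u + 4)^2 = u^2 + 8*u + 16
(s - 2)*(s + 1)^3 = s^4 + s^3 - 3*s^2 - 5*s - 2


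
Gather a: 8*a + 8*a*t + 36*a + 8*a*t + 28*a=a*(16*t + 72)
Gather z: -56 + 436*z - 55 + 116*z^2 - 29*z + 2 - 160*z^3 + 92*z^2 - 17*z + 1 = -160*z^3 + 208*z^2 + 390*z - 108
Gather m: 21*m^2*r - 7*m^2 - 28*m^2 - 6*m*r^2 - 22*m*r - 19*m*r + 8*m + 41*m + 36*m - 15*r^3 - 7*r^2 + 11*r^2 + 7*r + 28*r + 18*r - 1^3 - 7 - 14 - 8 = m^2*(21*r - 35) + m*(-6*r^2 - 41*r + 85) - 15*r^3 + 4*r^2 + 53*r - 30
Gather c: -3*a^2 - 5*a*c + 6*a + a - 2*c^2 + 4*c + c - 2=-3*a^2 + 7*a - 2*c^2 + c*(5 - 5*a) - 2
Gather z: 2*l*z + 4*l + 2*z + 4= 4*l + z*(2*l + 2) + 4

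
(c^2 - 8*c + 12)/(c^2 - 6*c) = (c - 2)/c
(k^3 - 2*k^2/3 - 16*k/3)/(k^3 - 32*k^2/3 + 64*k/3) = (k + 2)/(k - 8)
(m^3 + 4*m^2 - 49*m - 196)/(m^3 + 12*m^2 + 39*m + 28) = (m - 7)/(m + 1)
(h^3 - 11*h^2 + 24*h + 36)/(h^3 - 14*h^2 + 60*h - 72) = (h + 1)/(h - 2)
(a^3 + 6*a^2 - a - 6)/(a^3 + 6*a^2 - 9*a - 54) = (a^2 - 1)/(a^2 - 9)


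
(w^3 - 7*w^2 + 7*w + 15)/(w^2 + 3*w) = (w^3 - 7*w^2 + 7*w + 15)/(w*(w + 3))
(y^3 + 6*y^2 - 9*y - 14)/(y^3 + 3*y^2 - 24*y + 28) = (y + 1)/(y - 2)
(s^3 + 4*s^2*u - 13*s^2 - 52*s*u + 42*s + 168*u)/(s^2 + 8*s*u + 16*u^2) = (s^2 - 13*s + 42)/(s + 4*u)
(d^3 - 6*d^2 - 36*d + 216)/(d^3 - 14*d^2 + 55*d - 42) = (d^2 - 36)/(d^2 - 8*d + 7)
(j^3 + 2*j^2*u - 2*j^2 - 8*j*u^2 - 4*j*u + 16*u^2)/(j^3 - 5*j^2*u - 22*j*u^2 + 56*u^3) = (2 - j)/(-j + 7*u)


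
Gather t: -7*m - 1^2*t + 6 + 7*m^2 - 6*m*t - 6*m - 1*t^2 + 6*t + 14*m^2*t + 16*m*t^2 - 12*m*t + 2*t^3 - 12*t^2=7*m^2 - 13*m + 2*t^3 + t^2*(16*m - 13) + t*(14*m^2 - 18*m + 5) + 6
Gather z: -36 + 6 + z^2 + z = z^2 + z - 30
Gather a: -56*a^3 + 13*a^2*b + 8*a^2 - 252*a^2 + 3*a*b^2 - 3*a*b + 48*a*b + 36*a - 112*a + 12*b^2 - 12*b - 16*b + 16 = -56*a^3 + a^2*(13*b - 244) + a*(3*b^2 + 45*b - 76) + 12*b^2 - 28*b + 16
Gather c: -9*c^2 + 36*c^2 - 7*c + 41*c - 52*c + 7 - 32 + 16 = 27*c^2 - 18*c - 9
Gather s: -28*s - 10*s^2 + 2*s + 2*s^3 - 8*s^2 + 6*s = 2*s^3 - 18*s^2 - 20*s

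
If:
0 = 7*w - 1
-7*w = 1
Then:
No Solution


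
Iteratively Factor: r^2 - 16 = (r - 4)*(r + 4)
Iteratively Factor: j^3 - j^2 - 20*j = (j)*(j^2 - j - 20) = j*(j - 5)*(j + 4)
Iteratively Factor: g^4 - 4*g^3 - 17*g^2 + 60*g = (g)*(g^3 - 4*g^2 - 17*g + 60) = g*(g + 4)*(g^2 - 8*g + 15) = g*(g - 5)*(g + 4)*(g - 3)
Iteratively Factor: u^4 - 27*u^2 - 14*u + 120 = (u - 2)*(u^3 + 2*u^2 - 23*u - 60) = (u - 2)*(u + 4)*(u^2 - 2*u - 15) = (u - 5)*(u - 2)*(u + 4)*(u + 3)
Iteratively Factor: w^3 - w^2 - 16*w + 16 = (w + 4)*(w^2 - 5*w + 4) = (w - 4)*(w + 4)*(w - 1)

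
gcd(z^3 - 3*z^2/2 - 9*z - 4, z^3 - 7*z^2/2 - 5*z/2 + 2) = z - 4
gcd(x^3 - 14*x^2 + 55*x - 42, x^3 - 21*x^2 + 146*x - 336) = x^2 - 13*x + 42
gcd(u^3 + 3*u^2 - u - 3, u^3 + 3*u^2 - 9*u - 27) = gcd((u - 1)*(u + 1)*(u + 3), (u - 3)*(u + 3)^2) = u + 3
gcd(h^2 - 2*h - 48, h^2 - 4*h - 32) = h - 8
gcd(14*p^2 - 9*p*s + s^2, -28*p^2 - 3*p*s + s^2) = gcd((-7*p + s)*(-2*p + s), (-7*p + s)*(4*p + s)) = 7*p - s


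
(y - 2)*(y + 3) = y^2 + y - 6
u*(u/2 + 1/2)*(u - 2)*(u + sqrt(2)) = u^4/2 - u^3/2 + sqrt(2)*u^3/2 - u^2 - sqrt(2)*u^2/2 - sqrt(2)*u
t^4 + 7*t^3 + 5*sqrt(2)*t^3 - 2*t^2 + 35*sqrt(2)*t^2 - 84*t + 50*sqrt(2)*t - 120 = (t + 2)*(t + 5)*(t - sqrt(2))*(t + 6*sqrt(2))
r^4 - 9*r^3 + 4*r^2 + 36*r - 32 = (r - 8)*(r - 2)*(r - 1)*(r + 2)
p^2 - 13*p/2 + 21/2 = (p - 7/2)*(p - 3)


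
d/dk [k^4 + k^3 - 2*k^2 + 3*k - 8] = 4*k^3 + 3*k^2 - 4*k + 3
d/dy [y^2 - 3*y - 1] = 2*y - 3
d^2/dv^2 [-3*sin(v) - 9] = 3*sin(v)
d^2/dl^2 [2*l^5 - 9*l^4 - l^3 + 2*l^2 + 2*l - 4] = 40*l^3 - 108*l^2 - 6*l + 4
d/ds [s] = 1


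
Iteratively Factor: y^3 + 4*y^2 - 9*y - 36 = (y - 3)*(y^2 + 7*y + 12) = (y - 3)*(y + 3)*(y + 4)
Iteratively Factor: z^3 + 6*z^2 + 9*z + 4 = (z + 4)*(z^2 + 2*z + 1) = (z + 1)*(z + 4)*(z + 1)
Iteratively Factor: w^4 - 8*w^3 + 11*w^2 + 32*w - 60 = (w - 5)*(w^3 - 3*w^2 - 4*w + 12) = (w - 5)*(w + 2)*(w^2 - 5*w + 6) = (w - 5)*(w - 3)*(w + 2)*(w - 2)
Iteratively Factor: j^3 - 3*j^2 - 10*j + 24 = (j - 2)*(j^2 - j - 12) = (j - 2)*(j + 3)*(j - 4)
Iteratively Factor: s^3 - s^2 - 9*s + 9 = (s + 3)*(s^2 - 4*s + 3) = (s - 3)*(s + 3)*(s - 1)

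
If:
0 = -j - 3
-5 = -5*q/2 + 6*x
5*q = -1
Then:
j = -3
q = -1/5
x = -11/12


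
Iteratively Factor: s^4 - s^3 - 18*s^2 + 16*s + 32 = (s - 4)*(s^3 + 3*s^2 - 6*s - 8) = (s - 4)*(s + 4)*(s^2 - s - 2) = (s - 4)*(s + 1)*(s + 4)*(s - 2)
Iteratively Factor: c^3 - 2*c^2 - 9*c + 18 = (c + 3)*(c^2 - 5*c + 6) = (c - 2)*(c + 3)*(c - 3)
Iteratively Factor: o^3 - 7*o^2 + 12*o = (o)*(o^2 - 7*o + 12) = o*(o - 4)*(o - 3)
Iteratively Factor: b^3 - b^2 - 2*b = (b - 2)*(b^2 + b) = (b - 2)*(b + 1)*(b)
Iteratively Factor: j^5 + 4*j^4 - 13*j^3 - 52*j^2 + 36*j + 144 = (j + 3)*(j^4 + j^3 - 16*j^2 - 4*j + 48) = (j + 2)*(j + 3)*(j^3 - j^2 - 14*j + 24) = (j - 2)*(j + 2)*(j + 3)*(j^2 + j - 12) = (j - 2)*(j + 2)*(j + 3)*(j + 4)*(j - 3)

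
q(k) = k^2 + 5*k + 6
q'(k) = 2*k + 5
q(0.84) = 10.91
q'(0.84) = 6.68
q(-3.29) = 0.37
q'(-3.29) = -1.58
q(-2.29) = -0.21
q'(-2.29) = 0.42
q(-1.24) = 1.34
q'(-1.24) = 2.52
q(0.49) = 8.69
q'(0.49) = 5.98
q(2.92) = 29.13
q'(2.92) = 10.84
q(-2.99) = -0.01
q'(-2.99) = -0.98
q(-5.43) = 8.33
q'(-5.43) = -5.86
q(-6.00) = 12.00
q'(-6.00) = -7.00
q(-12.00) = 90.00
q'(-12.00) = -19.00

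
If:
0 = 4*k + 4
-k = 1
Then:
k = -1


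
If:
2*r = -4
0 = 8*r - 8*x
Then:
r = -2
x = -2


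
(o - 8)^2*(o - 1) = o^3 - 17*o^2 + 80*o - 64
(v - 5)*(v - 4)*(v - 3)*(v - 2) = v^4 - 14*v^3 + 71*v^2 - 154*v + 120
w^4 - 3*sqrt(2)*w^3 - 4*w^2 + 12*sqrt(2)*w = w*(w - 2)*(w + 2)*(w - 3*sqrt(2))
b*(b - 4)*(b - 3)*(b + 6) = b^4 - b^3 - 30*b^2 + 72*b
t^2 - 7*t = t*(t - 7)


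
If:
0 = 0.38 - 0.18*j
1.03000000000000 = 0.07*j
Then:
No Solution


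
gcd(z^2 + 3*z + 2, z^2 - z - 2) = z + 1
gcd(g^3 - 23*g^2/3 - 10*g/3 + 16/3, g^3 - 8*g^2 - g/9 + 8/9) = g - 8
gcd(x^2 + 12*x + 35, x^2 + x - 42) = x + 7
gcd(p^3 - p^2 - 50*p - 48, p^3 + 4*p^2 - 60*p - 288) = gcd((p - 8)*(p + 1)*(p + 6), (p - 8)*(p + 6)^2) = p^2 - 2*p - 48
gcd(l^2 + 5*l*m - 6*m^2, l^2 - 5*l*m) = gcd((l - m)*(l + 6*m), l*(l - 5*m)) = 1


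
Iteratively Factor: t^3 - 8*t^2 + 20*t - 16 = (t - 2)*(t^2 - 6*t + 8) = (t - 4)*(t - 2)*(t - 2)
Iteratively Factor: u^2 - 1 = (u - 1)*(u + 1)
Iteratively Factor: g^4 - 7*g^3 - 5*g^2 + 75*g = (g - 5)*(g^3 - 2*g^2 - 15*g) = g*(g - 5)*(g^2 - 2*g - 15) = g*(g - 5)*(g + 3)*(g - 5)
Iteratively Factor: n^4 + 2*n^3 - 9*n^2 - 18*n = (n)*(n^3 + 2*n^2 - 9*n - 18) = n*(n - 3)*(n^2 + 5*n + 6) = n*(n - 3)*(n + 3)*(n + 2)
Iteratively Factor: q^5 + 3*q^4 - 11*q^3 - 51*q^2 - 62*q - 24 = (q + 1)*(q^4 + 2*q^3 - 13*q^2 - 38*q - 24) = (q + 1)*(q + 2)*(q^3 - 13*q - 12) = (q - 4)*(q + 1)*(q + 2)*(q^2 + 4*q + 3) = (q - 4)*(q + 1)*(q + 2)*(q + 3)*(q + 1)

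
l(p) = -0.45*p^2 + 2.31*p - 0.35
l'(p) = 2.31 - 0.9*p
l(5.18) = -0.46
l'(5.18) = -2.35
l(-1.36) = -4.32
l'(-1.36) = 3.53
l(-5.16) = -24.25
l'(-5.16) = 6.95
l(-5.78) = -28.74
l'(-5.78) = 7.51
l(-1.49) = -4.79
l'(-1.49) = 3.65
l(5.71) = -1.83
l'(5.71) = -2.83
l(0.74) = 1.11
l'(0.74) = 1.64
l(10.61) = -26.50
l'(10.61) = -7.24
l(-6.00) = -30.41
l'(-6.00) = 7.71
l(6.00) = -2.69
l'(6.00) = -3.09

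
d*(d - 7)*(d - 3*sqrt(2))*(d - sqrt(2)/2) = d^4 - 7*d^3 - 7*sqrt(2)*d^3/2 + 3*d^2 + 49*sqrt(2)*d^2/2 - 21*d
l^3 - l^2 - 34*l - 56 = (l - 7)*(l + 2)*(l + 4)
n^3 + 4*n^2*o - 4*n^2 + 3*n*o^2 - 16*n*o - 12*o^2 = (n - 4)*(n + o)*(n + 3*o)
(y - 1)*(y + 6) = y^2 + 5*y - 6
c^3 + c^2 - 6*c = c*(c - 2)*(c + 3)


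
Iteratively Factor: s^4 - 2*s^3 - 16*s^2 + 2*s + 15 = (s + 3)*(s^3 - 5*s^2 - s + 5) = (s - 1)*(s + 3)*(s^2 - 4*s - 5) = (s - 1)*(s + 1)*(s + 3)*(s - 5)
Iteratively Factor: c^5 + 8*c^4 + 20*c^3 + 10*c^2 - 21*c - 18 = (c - 1)*(c^4 + 9*c^3 + 29*c^2 + 39*c + 18) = (c - 1)*(c + 1)*(c^3 + 8*c^2 + 21*c + 18) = (c - 1)*(c + 1)*(c + 2)*(c^2 + 6*c + 9) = (c - 1)*(c + 1)*(c + 2)*(c + 3)*(c + 3)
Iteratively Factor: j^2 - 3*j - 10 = (j - 5)*(j + 2)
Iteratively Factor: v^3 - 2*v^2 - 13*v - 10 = (v + 2)*(v^2 - 4*v - 5) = (v + 1)*(v + 2)*(v - 5)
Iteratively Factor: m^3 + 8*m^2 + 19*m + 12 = (m + 1)*(m^2 + 7*m + 12) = (m + 1)*(m + 4)*(m + 3)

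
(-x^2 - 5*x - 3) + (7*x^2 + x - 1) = 6*x^2 - 4*x - 4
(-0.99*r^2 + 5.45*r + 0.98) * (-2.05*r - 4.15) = 2.0295*r^3 - 7.064*r^2 - 24.6265*r - 4.067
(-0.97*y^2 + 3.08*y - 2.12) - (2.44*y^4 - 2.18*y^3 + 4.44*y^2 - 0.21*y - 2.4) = -2.44*y^4 + 2.18*y^3 - 5.41*y^2 + 3.29*y + 0.28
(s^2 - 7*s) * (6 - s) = -s^3 + 13*s^2 - 42*s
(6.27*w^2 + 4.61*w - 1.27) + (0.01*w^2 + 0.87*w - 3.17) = 6.28*w^2 + 5.48*w - 4.44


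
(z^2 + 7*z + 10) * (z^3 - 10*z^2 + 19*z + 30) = z^5 - 3*z^4 - 41*z^3 + 63*z^2 + 400*z + 300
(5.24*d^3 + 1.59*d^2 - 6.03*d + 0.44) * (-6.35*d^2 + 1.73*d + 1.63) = -33.274*d^5 - 1.0313*d^4 + 49.5824*d^3 - 10.6342*d^2 - 9.0677*d + 0.7172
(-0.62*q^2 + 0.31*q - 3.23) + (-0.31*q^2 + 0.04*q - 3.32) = -0.93*q^2 + 0.35*q - 6.55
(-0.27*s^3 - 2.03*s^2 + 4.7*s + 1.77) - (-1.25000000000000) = -0.27*s^3 - 2.03*s^2 + 4.7*s + 3.02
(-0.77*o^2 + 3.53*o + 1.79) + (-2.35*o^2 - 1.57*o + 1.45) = -3.12*o^2 + 1.96*o + 3.24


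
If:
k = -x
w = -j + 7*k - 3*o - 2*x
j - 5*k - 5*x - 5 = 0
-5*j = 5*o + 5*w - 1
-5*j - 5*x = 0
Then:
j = 5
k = 5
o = 112/5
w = -136/5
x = -5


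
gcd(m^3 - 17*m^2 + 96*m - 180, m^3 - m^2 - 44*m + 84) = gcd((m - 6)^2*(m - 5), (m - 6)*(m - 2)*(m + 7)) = m - 6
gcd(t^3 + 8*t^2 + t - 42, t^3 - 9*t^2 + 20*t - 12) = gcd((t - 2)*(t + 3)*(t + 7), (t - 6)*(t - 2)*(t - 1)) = t - 2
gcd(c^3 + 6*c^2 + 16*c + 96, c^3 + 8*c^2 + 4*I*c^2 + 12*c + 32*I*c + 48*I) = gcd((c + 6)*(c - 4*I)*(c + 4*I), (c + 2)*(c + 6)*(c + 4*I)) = c^2 + c*(6 + 4*I) + 24*I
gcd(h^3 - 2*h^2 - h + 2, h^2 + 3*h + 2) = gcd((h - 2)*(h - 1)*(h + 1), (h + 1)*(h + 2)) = h + 1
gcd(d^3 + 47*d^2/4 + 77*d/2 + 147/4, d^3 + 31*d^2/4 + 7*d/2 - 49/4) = d^2 + 35*d/4 + 49/4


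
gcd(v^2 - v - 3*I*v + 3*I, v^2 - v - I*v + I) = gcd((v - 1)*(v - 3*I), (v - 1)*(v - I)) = v - 1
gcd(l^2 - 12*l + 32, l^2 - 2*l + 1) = 1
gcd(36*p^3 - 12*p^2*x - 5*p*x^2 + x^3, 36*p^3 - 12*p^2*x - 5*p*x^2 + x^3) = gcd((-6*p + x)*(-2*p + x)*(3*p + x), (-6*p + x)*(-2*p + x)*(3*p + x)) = 36*p^3 - 12*p^2*x - 5*p*x^2 + x^3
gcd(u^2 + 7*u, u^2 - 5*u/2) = u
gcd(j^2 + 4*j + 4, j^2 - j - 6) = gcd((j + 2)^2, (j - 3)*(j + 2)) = j + 2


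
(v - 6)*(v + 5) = v^2 - v - 30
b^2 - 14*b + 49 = (b - 7)^2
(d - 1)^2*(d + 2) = d^3 - 3*d + 2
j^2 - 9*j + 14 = (j - 7)*(j - 2)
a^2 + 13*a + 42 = (a + 6)*(a + 7)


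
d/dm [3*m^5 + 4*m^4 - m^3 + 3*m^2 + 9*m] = 15*m^4 + 16*m^3 - 3*m^2 + 6*m + 9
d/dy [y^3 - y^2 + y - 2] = 3*y^2 - 2*y + 1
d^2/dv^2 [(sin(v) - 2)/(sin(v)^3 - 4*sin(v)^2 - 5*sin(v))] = 2*(-2*sin(v)^3 + 17*sin(v)^2 - 76*sin(v) + 116 + 29/sin(v) - 70/sin(v)^2 - 50/sin(v)^3)/((sin(v) - 5)^3*(sin(v) + 1)^2)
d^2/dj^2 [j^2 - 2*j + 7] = 2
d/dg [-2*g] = -2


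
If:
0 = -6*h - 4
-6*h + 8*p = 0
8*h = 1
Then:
No Solution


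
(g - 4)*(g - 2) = g^2 - 6*g + 8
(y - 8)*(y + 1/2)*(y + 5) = y^3 - 5*y^2/2 - 83*y/2 - 20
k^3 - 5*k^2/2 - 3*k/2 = k*(k - 3)*(k + 1/2)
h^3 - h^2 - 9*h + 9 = (h - 3)*(h - 1)*(h + 3)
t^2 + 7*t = t*(t + 7)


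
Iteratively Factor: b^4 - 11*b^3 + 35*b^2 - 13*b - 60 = (b - 5)*(b^3 - 6*b^2 + 5*b + 12) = (b - 5)*(b + 1)*(b^2 - 7*b + 12) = (b - 5)*(b - 4)*(b + 1)*(b - 3)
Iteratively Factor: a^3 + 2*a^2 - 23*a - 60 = (a + 4)*(a^2 - 2*a - 15) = (a - 5)*(a + 4)*(a + 3)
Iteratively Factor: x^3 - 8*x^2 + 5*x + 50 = (x - 5)*(x^2 - 3*x - 10) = (x - 5)*(x + 2)*(x - 5)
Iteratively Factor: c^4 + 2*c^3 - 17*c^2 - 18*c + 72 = (c + 3)*(c^3 - c^2 - 14*c + 24) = (c - 2)*(c + 3)*(c^2 + c - 12) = (c - 2)*(c + 3)*(c + 4)*(c - 3)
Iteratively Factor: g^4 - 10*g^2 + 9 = (g + 3)*(g^3 - 3*g^2 - g + 3) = (g + 1)*(g + 3)*(g^2 - 4*g + 3) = (g - 1)*(g + 1)*(g + 3)*(g - 3)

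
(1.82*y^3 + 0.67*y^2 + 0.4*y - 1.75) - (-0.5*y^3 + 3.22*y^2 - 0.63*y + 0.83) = 2.32*y^3 - 2.55*y^2 + 1.03*y - 2.58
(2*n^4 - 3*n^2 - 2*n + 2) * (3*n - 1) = 6*n^5 - 2*n^4 - 9*n^3 - 3*n^2 + 8*n - 2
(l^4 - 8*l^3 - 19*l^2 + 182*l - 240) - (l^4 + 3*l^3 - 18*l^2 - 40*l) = -11*l^3 - l^2 + 222*l - 240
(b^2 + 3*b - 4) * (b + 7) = b^3 + 10*b^2 + 17*b - 28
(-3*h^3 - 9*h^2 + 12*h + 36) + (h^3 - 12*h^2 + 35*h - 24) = -2*h^3 - 21*h^2 + 47*h + 12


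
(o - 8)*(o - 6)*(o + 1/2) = o^3 - 27*o^2/2 + 41*o + 24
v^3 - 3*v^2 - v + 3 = (v - 3)*(v - 1)*(v + 1)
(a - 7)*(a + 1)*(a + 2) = a^3 - 4*a^2 - 19*a - 14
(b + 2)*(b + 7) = b^2 + 9*b + 14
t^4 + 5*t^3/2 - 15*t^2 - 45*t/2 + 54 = (t - 3)*(t - 3/2)*(t + 3)*(t + 4)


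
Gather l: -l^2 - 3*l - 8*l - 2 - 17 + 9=-l^2 - 11*l - 10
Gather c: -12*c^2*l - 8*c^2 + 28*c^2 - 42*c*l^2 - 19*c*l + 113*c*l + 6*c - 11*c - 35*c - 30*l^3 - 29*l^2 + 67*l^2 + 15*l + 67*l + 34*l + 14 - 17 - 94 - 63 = c^2*(20 - 12*l) + c*(-42*l^2 + 94*l - 40) - 30*l^3 + 38*l^2 + 116*l - 160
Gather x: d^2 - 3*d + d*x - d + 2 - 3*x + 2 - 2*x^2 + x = d^2 - 4*d - 2*x^2 + x*(d - 2) + 4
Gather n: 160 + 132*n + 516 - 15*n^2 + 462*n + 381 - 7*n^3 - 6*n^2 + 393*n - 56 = -7*n^3 - 21*n^2 + 987*n + 1001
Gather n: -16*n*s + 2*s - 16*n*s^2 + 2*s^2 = n*(-16*s^2 - 16*s) + 2*s^2 + 2*s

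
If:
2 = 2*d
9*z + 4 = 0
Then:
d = 1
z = -4/9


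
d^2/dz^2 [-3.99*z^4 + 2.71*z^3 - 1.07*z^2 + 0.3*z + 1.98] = -47.88*z^2 + 16.26*z - 2.14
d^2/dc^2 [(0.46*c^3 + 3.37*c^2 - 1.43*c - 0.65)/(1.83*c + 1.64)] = (3.080988*c^3 + 8.283312*c^2 + 7.423296*c + 22.357766)/(6.128487*c^3 + 16.476588*c^2 + 14.765904*c + 4.410944)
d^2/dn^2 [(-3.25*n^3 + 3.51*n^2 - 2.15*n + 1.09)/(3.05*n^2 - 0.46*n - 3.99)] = (-5.6843418860808e-14*n^5 - 110.62884*n^3 + 281.33772*n^2 - 476.60412*n + 146.64212)/(28.372625*n^6 - 12.83745*n^5 - 109.414785*n^4 + 33.490484*n^3 + 143.136063*n^2 - 21.969738*n - 63.521199)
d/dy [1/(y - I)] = -1/(y - I)^2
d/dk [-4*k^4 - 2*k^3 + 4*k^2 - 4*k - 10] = -16*k^3 - 6*k^2 + 8*k - 4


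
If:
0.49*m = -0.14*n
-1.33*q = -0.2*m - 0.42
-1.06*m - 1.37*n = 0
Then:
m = 0.00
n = 0.00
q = 0.32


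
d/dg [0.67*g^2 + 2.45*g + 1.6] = 1.34*g + 2.45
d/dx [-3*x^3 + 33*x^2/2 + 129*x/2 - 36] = -9*x^2 + 33*x + 129/2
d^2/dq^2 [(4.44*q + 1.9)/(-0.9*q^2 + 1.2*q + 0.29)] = ((1.8*q - 1.2)*(3.6*q - 2.4)*(4.44*q + 1.9) + (23.976*q - 7.236)*(-0.9*q^2 + 1.2*q + 0.29))/(-0.9*q^2 + 1.2*q + 0.29)^3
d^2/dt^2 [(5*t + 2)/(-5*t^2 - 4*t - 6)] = 2*(5*t + 2)*(75*t^2 + 60*t - 4*(5*t + 2)^2 + 90)/(5*t^2 + 4*t + 6)^3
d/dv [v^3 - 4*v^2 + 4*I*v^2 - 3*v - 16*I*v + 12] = 3*v^2 + 8*v*(-1 + I) - 3 - 16*I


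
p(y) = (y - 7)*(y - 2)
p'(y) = 2*y - 9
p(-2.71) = 45.73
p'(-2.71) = -14.42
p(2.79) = -3.33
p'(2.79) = -3.42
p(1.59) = 2.22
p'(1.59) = -5.82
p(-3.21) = 53.19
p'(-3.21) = -15.42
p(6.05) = -3.85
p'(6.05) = 3.10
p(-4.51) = 74.93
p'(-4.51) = -18.02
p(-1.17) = 25.90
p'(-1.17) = -11.34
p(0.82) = 7.29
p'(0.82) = -7.36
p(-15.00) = 374.00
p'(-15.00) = -39.00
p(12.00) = 50.00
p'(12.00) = 15.00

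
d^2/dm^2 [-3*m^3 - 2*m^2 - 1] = -18*m - 4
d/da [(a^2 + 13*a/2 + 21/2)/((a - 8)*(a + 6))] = (-17*a^2 - 234*a - 582)/(2*(a^4 - 4*a^3 - 92*a^2 + 192*a + 2304))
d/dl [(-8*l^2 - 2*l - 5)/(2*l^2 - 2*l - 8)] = (10*l^2 + 74*l + 3)/(2*(l^4 - 2*l^3 - 7*l^2 + 8*l + 16))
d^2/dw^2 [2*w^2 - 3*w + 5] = 4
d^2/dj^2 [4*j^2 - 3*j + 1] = 8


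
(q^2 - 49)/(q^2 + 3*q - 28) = (q - 7)/(q - 4)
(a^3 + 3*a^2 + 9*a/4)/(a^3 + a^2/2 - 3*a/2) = (a + 3/2)/(a - 1)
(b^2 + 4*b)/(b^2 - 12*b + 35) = b*(b + 4)/(b^2 - 12*b + 35)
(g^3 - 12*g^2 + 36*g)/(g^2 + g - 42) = g*(g - 6)/(g + 7)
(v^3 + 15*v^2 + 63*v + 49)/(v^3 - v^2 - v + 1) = (v^2 + 14*v + 49)/(v^2 - 2*v + 1)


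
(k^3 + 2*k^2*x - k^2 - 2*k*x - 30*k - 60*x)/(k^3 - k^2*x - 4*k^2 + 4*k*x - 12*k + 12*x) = (-k^2 - 2*k*x - 5*k - 10*x)/(-k^2 + k*x - 2*k + 2*x)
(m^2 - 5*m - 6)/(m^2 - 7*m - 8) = (m - 6)/(m - 8)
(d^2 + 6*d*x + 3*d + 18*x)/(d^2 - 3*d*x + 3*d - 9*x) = (-d - 6*x)/(-d + 3*x)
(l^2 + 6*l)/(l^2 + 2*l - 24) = l/(l - 4)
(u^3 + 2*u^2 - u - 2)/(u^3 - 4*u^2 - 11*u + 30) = (u^3 + 2*u^2 - u - 2)/(u^3 - 4*u^2 - 11*u + 30)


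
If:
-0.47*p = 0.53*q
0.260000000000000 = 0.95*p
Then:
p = 0.27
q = -0.24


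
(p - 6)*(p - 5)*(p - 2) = p^3 - 13*p^2 + 52*p - 60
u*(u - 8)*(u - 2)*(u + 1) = u^4 - 9*u^3 + 6*u^2 + 16*u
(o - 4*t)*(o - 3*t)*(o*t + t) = o^3*t - 7*o^2*t^2 + o^2*t + 12*o*t^3 - 7*o*t^2 + 12*t^3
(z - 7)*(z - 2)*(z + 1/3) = z^3 - 26*z^2/3 + 11*z + 14/3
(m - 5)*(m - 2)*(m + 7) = m^3 - 39*m + 70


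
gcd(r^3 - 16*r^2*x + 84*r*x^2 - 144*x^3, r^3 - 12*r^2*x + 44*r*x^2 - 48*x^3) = r^2 - 10*r*x + 24*x^2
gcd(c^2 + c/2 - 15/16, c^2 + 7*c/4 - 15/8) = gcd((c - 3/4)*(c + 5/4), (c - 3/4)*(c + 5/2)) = c - 3/4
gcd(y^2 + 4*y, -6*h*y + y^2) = y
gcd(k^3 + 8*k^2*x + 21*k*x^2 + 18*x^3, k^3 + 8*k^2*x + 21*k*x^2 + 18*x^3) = k^3 + 8*k^2*x + 21*k*x^2 + 18*x^3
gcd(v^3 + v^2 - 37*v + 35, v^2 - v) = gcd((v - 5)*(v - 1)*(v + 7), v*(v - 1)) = v - 1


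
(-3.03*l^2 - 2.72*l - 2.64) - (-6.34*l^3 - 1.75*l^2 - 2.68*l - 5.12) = 6.34*l^3 - 1.28*l^2 - 0.04*l + 2.48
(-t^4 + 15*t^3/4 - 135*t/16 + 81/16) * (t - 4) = -t^5 + 31*t^4/4 - 15*t^3 - 135*t^2/16 + 621*t/16 - 81/4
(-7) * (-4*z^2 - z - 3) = 28*z^2 + 7*z + 21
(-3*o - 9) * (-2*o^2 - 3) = 6*o^3 + 18*o^2 + 9*o + 27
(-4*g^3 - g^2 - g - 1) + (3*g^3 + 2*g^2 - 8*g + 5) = -g^3 + g^2 - 9*g + 4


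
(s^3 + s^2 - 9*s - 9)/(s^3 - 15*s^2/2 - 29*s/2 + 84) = 2*(s^2 + 4*s + 3)/(2*s^2 - 9*s - 56)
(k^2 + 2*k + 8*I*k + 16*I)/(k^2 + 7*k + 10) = (k + 8*I)/(k + 5)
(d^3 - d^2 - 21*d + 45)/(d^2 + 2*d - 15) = d - 3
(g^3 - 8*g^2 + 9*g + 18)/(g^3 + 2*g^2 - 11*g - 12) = (g - 6)/(g + 4)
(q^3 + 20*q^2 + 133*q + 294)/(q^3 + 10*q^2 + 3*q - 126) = (q + 7)/(q - 3)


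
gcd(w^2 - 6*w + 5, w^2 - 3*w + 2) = w - 1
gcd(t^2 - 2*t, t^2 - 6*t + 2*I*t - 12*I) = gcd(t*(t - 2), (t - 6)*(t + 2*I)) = 1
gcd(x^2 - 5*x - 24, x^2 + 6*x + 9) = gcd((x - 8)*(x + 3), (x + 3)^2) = x + 3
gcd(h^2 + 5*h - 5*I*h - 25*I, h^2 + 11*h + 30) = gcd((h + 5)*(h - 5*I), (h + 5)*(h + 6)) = h + 5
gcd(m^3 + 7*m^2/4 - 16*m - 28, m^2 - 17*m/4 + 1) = m - 4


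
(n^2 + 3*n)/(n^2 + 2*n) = (n + 3)/(n + 2)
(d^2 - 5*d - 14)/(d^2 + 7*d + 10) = (d - 7)/(d + 5)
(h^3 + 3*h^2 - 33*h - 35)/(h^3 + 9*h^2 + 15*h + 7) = (h - 5)/(h + 1)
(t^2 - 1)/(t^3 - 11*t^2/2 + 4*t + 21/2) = 2*(t - 1)/(2*t^2 - 13*t + 21)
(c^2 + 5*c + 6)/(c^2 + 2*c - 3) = (c + 2)/(c - 1)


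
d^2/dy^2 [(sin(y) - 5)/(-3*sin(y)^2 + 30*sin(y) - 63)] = (sin(y)^5 - 10*sin(y)^4 + 22*sin(y)^3 + 160*sin(y)^2 - 783*sin(y) + 370)/(3*(sin(y)^2 - 10*sin(y) + 21)^3)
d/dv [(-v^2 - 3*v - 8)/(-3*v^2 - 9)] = (-v^2 - 10*v/3 + 3)/(v^4 + 6*v^2 + 9)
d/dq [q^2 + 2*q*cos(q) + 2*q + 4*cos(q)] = -2*q*sin(q) + 2*q - 4*sin(q) + 2*cos(q) + 2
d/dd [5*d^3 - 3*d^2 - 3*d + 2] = 15*d^2 - 6*d - 3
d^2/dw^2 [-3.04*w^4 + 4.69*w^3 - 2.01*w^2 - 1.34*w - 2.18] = -36.48*w^2 + 28.14*w - 4.02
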